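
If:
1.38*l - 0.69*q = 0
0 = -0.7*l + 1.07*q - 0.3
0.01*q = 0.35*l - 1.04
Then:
No Solution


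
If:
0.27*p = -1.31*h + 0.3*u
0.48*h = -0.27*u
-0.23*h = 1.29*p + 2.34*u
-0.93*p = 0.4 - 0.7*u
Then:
No Solution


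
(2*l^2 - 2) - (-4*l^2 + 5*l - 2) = 6*l^2 - 5*l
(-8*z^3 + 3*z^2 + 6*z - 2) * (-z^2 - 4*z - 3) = 8*z^5 + 29*z^4 + 6*z^3 - 31*z^2 - 10*z + 6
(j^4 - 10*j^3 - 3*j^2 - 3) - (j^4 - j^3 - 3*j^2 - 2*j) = -9*j^3 + 2*j - 3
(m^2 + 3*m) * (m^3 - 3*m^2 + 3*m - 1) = m^5 - 6*m^3 + 8*m^2 - 3*m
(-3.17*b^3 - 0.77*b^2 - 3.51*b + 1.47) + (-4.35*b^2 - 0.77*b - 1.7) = -3.17*b^3 - 5.12*b^2 - 4.28*b - 0.23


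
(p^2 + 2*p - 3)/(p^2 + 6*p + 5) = (p^2 + 2*p - 3)/(p^2 + 6*p + 5)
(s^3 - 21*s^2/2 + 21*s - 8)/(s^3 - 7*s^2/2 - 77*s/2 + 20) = (s - 2)/(s + 5)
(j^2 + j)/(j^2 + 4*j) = (j + 1)/(j + 4)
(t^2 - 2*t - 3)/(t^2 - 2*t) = (t^2 - 2*t - 3)/(t*(t - 2))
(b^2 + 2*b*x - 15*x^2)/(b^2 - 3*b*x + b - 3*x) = (b + 5*x)/(b + 1)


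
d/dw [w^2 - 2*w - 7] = 2*w - 2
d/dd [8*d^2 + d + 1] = 16*d + 1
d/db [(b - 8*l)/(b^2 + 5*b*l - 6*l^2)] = (b^2 + 5*b*l - 6*l^2 - (b - 8*l)*(2*b + 5*l))/(b^2 + 5*b*l - 6*l^2)^2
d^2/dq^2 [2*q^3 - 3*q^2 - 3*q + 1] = 12*q - 6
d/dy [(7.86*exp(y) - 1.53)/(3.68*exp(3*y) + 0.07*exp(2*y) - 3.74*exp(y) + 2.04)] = (-57.8496*exp(3*y) + 16.341*exp(2*y) + 0.214200000000002*exp(y) + 10.3122)*exp(y)/(13.5424*exp(6*y) + 0.5152*exp(5*y) - 27.5215*exp(4*y) + 14.4908*exp(3*y) + 14.2732*exp(2*y) - 15.2592*exp(y) + 4.1616)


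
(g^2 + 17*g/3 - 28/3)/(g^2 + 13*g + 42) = (g - 4/3)/(g + 6)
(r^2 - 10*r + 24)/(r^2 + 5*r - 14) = (r^2 - 10*r + 24)/(r^2 + 5*r - 14)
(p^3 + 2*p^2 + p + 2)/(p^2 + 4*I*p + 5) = (p^2 + p*(2 + I) + 2*I)/(p + 5*I)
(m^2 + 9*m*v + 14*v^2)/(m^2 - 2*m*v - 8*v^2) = (-m - 7*v)/(-m + 4*v)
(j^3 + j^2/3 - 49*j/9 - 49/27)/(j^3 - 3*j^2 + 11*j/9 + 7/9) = (j + 7/3)/(j - 1)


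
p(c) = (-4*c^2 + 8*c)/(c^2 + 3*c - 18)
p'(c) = (8 - 8*c)/(c^2 + 3*c - 18) + (-2*c - 3)*(-4*c^2 + 8*c)/(c^2 + 3*c - 18)^2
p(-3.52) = 4.81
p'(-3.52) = -3.44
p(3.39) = -5.15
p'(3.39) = 8.52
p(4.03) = -3.17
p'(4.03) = 1.04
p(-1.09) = 0.67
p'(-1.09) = -0.81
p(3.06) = -23.87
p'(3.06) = 370.11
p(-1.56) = 1.10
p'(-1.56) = -1.02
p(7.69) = -2.73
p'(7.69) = -0.05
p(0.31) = -0.12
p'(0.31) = -0.35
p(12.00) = -2.96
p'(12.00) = -0.05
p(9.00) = -2.80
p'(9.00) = -0.06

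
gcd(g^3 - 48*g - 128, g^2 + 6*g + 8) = g + 4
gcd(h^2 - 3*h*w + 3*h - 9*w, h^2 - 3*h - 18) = h + 3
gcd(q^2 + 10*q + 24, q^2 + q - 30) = q + 6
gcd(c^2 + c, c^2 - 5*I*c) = c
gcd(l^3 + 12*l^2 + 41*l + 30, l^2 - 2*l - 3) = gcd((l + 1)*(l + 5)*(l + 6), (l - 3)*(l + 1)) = l + 1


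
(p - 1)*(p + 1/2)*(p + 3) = p^3 + 5*p^2/2 - 2*p - 3/2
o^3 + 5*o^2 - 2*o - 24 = (o - 2)*(o + 3)*(o + 4)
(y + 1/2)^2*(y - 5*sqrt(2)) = y^3 - 5*sqrt(2)*y^2 + y^2 - 5*sqrt(2)*y + y/4 - 5*sqrt(2)/4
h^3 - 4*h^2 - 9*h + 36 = (h - 4)*(h - 3)*(h + 3)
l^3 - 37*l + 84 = (l - 4)*(l - 3)*(l + 7)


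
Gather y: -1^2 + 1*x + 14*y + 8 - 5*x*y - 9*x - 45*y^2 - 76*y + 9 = -8*x - 45*y^2 + y*(-5*x - 62) + 16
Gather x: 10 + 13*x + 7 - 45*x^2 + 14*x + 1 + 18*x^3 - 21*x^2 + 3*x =18*x^3 - 66*x^2 + 30*x + 18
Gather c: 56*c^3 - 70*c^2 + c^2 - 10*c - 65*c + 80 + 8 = 56*c^3 - 69*c^2 - 75*c + 88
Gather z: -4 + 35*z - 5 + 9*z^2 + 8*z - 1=9*z^2 + 43*z - 10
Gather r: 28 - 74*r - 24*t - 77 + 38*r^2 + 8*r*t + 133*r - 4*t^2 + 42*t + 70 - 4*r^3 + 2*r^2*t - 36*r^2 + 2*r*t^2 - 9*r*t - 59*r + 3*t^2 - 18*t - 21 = -4*r^3 + r^2*(2*t + 2) + r*(2*t^2 - t) - t^2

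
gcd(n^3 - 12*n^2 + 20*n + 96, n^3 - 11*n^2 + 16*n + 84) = n^2 - 4*n - 12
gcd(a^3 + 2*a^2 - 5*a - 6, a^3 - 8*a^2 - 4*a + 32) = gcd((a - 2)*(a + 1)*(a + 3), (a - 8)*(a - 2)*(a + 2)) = a - 2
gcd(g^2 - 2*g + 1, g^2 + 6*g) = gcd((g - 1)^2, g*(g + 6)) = 1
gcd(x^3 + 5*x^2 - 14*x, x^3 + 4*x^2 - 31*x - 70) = x + 7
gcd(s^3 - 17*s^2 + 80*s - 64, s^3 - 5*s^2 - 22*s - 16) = s - 8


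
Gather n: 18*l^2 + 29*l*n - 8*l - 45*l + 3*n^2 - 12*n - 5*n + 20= 18*l^2 - 53*l + 3*n^2 + n*(29*l - 17) + 20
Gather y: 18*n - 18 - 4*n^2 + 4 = -4*n^2 + 18*n - 14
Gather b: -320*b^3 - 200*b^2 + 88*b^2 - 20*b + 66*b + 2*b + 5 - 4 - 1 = -320*b^3 - 112*b^2 + 48*b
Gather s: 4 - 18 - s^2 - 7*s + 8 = -s^2 - 7*s - 6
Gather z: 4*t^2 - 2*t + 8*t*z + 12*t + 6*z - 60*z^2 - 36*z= 4*t^2 + 10*t - 60*z^2 + z*(8*t - 30)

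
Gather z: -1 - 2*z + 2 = 1 - 2*z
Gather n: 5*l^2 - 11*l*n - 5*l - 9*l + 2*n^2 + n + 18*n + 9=5*l^2 - 14*l + 2*n^2 + n*(19 - 11*l) + 9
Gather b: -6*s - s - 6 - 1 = -7*s - 7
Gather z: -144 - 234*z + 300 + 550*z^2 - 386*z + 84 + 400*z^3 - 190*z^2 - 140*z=400*z^3 + 360*z^2 - 760*z + 240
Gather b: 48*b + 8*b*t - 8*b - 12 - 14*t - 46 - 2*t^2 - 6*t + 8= b*(8*t + 40) - 2*t^2 - 20*t - 50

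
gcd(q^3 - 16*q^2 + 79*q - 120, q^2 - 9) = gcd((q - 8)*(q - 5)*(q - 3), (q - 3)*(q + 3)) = q - 3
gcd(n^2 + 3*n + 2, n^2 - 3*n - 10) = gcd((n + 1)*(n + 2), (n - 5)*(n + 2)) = n + 2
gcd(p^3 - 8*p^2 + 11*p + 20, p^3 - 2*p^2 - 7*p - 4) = p^2 - 3*p - 4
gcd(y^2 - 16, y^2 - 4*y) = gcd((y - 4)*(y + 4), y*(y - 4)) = y - 4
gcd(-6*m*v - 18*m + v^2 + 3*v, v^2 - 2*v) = 1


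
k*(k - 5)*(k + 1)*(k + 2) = k^4 - 2*k^3 - 13*k^2 - 10*k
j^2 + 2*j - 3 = (j - 1)*(j + 3)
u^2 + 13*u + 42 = (u + 6)*(u + 7)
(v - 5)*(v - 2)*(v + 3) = v^3 - 4*v^2 - 11*v + 30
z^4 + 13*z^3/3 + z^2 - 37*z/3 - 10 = (z - 5/3)*(z + 1)*(z + 2)*(z + 3)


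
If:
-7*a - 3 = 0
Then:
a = -3/7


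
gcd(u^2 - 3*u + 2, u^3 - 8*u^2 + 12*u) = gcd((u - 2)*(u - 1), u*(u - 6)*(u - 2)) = u - 2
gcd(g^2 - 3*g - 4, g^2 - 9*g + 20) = g - 4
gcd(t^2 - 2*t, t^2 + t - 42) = 1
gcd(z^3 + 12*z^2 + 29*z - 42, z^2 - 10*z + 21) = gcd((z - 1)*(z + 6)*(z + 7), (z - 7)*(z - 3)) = 1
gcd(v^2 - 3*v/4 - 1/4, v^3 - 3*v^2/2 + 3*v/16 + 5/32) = v + 1/4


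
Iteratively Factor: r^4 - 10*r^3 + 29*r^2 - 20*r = (r - 1)*(r^3 - 9*r^2 + 20*r) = (r - 4)*(r - 1)*(r^2 - 5*r) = (r - 5)*(r - 4)*(r - 1)*(r)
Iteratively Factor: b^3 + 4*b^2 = (b)*(b^2 + 4*b) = b^2*(b + 4)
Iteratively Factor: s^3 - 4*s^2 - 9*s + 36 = (s - 3)*(s^2 - s - 12) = (s - 4)*(s - 3)*(s + 3)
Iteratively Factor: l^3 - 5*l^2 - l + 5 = (l + 1)*(l^2 - 6*l + 5) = (l - 5)*(l + 1)*(l - 1)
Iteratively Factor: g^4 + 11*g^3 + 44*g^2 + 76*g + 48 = (g + 4)*(g^3 + 7*g^2 + 16*g + 12) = (g + 2)*(g + 4)*(g^2 + 5*g + 6) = (g + 2)^2*(g + 4)*(g + 3)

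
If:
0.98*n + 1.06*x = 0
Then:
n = -1.08163265306122*x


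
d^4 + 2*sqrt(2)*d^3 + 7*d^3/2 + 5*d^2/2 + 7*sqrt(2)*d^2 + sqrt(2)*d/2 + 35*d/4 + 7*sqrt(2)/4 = (d + 7/2)*(d + sqrt(2)/2)^2*(d + sqrt(2))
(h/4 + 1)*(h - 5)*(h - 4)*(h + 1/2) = h^4/4 - 9*h^3/8 - 37*h^2/8 + 18*h + 10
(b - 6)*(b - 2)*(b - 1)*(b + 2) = b^4 - 7*b^3 + 2*b^2 + 28*b - 24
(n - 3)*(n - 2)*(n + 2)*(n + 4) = n^4 + n^3 - 16*n^2 - 4*n + 48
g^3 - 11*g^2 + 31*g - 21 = (g - 7)*(g - 3)*(g - 1)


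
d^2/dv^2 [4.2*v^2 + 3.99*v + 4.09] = 8.40000000000000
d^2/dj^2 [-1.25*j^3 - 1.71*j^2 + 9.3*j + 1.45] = -7.5*j - 3.42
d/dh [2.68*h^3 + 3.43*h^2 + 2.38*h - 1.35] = 8.04*h^2 + 6.86*h + 2.38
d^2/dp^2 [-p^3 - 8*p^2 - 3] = -6*p - 16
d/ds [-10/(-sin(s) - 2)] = -10*cos(s)/(sin(s) + 2)^2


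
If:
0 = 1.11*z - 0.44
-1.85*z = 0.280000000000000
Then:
No Solution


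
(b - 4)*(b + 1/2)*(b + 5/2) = b^3 - b^2 - 43*b/4 - 5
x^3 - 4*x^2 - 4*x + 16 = (x - 4)*(x - 2)*(x + 2)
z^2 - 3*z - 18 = (z - 6)*(z + 3)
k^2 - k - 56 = (k - 8)*(k + 7)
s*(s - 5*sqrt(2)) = s^2 - 5*sqrt(2)*s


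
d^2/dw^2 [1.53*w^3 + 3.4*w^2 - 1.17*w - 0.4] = 9.18*w + 6.8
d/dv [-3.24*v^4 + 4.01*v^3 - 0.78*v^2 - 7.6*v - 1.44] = -12.96*v^3 + 12.03*v^2 - 1.56*v - 7.6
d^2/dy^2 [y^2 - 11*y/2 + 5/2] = 2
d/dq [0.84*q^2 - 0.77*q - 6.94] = 1.68*q - 0.77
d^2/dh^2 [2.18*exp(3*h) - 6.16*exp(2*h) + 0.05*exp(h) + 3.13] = (19.62*exp(2*h) - 24.64*exp(h) + 0.05)*exp(h)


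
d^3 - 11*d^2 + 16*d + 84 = (d - 7)*(d - 6)*(d + 2)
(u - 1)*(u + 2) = u^2 + u - 2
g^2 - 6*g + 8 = (g - 4)*(g - 2)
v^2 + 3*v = v*(v + 3)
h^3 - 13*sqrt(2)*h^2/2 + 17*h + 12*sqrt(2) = (h - 4*sqrt(2))*(h - 3*sqrt(2))*(h + sqrt(2)/2)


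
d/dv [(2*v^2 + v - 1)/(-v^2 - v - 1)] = (-v^2 - 6*v - 2)/(v^4 + 2*v^3 + 3*v^2 + 2*v + 1)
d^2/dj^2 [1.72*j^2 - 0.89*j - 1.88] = 3.44000000000000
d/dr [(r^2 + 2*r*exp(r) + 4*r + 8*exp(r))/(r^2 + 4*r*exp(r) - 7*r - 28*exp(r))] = (-(r^2 + 2*r*exp(r) + 4*r + 8*exp(r))*(4*r*exp(r) + 2*r - 24*exp(r) - 7) + 2*(r^2 + 4*r*exp(r) - 7*r - 28*exp(r))*(r*exp(r) + r + 5*exp(r) + 2))/(r^2 + 4*r*exp(r) - 7*r - 28*exp(r))^2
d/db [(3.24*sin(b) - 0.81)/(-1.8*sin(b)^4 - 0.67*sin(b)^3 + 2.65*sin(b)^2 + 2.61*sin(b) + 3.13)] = (17.496*sin(b)^4 - 1.4904*sin(b)^3 - 10.2141*sin(b)^2 + 4.293*sin(b) + 12.2553)*cos(b)/(3.24*sin(b)^8 + 2.412*sin(b)^7 - 9.0911*sin(b)^6 - 12.947*sin(b)^5 - 7.7429*sin(b)^4 + 9.6388*sin(b)^3 + 23.4011*sin(b)^2 + 16.3386*sin(b) + 9.7969)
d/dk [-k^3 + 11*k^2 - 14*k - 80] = -3*k^2 + 22*k - 14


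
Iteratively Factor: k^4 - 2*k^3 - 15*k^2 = (k + 3)*(k^3 - 5*k^2) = k*(k + 3)*(k^2 - 5*k) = k^2*(k + 3)*(k - 5)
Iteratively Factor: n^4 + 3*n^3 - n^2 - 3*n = (n + 3)*(n^3 - n) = (n - 1)*(n + 3)*(n^2 + n) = n*(n - 1)*(n + 3)*(n + 1)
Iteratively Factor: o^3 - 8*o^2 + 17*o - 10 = (o - 5)*(o^2 - 3*o + 2) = (o - 5)*(o - 2)*(o - 1)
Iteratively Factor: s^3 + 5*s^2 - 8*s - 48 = (s + 4)*(s^2 + s - 12) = (s + 4)^2*(s - 3)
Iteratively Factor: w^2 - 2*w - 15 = (w - 5)*(w + 3)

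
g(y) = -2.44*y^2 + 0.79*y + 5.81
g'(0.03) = 0.64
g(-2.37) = -9.77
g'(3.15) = -14.58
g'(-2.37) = 12.36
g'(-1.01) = 5.72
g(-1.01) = 2.52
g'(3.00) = -13.85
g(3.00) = -13.78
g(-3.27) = -22.86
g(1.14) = 3.54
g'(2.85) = -13.12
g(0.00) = 5.81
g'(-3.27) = 16.75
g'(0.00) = 0.79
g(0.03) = 5.83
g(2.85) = -11.76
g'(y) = 0.79 - 4.88*y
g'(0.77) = -2.97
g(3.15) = -15.91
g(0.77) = 4.97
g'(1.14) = -4.77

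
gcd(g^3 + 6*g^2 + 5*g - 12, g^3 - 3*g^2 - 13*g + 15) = g^2 + 2*g - 3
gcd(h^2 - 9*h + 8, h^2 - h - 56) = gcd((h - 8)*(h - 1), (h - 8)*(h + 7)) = h - 8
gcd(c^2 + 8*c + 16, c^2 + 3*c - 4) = c + 4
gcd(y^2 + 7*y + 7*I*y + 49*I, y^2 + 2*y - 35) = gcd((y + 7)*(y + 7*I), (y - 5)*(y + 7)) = y + 7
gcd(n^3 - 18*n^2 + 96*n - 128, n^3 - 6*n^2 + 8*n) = n - 2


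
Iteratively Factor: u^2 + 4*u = (u + 4)*(u)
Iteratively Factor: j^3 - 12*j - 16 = (j + 2)*(j^2 - 2*j - 8) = (j - 4)*(j + 2)*(j + 2)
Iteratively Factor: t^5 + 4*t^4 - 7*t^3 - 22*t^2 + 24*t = (t - 1)*(t^4 + 5*t^3 - 2*t^2 - 24*t) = (t - 2)*(t - 1)*(t^3 + 7*t^2 + 12*t) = t*(t - 2)*(t - 1)*(t^2 + 7*t + 12) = t*(t - 2)*(t - 1)*(t + 3)*(t + 4)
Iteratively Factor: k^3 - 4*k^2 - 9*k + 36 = (k + 3)*(k^2 - 7*k + 12) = (k - 3)*(k + 3)*(k - 4)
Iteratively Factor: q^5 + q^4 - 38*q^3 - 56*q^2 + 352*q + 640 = (q + 4)*(q^4 - 3*q^3 - 26*q^2 + 48*q + 160) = (q + 4)^2*(q^3 - 7*q^2 + 2*q + 40) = (q - 5)*(q + 4)^2*(q^2 - 2*q - 8) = (q - 5)*(q - 4)*(q + 4)^2*(q + 2)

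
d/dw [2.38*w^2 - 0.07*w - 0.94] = 4.76*w - 0.07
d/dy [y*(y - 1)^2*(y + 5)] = 4*y^3 + 9*y^2 - 18*y + 5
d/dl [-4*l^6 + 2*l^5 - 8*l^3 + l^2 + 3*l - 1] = -24*l^5 + 10*l^4 - 24*l^2 + 2*l + 3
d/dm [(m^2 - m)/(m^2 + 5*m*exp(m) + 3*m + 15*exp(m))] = (-m*(m - 1)*(5*m*exp(m) + 2*m + 20*exp(m) + 3) + (2*m - 1)*(m^2 + 5*m*exp(m) + 3*m + 15*exp(m)))/(m^2 + 5*m*exp(m) + 3*m + 15*exp(m))^2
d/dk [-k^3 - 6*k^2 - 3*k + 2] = -3*k^2 - 12*k - 3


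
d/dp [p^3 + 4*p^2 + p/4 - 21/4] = 3*p^2 + 8*p + 1/4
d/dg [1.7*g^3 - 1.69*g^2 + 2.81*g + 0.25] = 5.1*g^2 - 3.38*g + 2.81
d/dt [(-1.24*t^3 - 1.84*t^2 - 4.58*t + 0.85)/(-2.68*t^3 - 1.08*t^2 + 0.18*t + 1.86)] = (-1.77635683940025e-15*t^5 - 3.592*t^4 - 24.9952*t^3 - 5.3628*t^2 - 5.0088*t - 8.6718)/(7.1824*t^6 + 5.7888*t^5 + 0.2016*t^4 - 10.3584*t^3 - 3.9852*t^2 + 0.6696*t + 3.4596)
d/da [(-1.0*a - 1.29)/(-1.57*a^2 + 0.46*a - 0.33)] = (-1.57*a^2 - 4.0506*a + 0.9234)/(2.4649*a^4 - 1.4444*a^3 + 1.2478*a^2 - 0.3036*a + 0.1089)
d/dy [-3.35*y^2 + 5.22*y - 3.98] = 5.22 - 6.7*y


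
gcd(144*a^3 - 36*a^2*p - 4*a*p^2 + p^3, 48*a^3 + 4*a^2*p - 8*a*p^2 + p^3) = 24*a^2 - 10*a*p + p^2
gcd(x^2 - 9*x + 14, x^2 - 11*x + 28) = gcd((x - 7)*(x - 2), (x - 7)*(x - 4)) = x - 7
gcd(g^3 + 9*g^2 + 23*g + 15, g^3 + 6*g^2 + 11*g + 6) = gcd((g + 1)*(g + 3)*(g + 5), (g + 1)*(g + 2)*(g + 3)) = g^2 + 4*g + 3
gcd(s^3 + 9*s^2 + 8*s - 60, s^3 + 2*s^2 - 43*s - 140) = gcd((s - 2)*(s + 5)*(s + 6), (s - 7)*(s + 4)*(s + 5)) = s + 5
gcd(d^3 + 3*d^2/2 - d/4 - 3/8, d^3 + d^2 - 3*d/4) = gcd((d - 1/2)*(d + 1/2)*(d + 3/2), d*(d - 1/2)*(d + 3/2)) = d^2 + d - 3/4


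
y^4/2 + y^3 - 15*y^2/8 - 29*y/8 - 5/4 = (y/2 + 1/2)*(y - 2)*(y + 1/2)*(y + 5/2)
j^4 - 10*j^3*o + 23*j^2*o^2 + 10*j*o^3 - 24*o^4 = (j - 6*o)*(j - 4*o)*(j - o)*(j + o)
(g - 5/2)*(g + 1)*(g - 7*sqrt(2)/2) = g^3 - 7*sqrt(2)*g^2/2 - 3*g^2/2 - 5*g/2 + 21*sqrt(2)*g/4 + 35*sqrt(2)/4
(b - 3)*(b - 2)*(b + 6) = b^3 + b^2 - 24*b + 36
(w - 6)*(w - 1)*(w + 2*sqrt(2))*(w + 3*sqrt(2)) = w^4 - 7*w^3 + 5*sqrt(2)*w^3 - 35*sqrt(2)*w^2 + 18*w^2 - 84*w + 30*sqrt(2)*w + 72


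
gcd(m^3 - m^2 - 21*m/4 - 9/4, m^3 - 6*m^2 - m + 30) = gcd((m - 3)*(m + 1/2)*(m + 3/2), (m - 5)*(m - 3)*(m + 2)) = m - 3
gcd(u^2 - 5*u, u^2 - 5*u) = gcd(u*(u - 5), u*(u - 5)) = u^2 - 5*u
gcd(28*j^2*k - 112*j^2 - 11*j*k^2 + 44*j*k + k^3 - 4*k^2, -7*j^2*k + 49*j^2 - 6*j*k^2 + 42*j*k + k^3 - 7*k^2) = 7*j - k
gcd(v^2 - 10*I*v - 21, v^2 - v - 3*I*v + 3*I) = v - 3*I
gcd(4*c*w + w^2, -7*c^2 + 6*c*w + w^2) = 1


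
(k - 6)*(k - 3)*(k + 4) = k^3 - 5*k^2 - 18*k + 72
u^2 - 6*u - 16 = (u - 8)*(u + 2)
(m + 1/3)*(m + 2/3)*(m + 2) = m^3 + 3*m^2 + 20*m/9 + 4/9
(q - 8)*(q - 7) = q^2 - 15*q + 56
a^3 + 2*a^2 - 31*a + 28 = (a - 4)*(a - 1)*(a + 7)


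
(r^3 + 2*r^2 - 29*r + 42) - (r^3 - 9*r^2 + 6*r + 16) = 11*r^2 - 35*r + 26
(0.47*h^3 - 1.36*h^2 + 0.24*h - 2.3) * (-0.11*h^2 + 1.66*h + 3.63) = -0.0517*h^5 + 0.9298*h^4 - 0.5779*h^3 - 4.2854*h^2 - 2.9468*h - 8.349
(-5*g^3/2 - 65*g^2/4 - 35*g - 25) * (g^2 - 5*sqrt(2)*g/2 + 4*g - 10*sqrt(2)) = -5*g^5/2 - 105*g^4/4 + 25*sqrt(2)*g^4/4 - 100*g^3 + 525*sqrt(2)*g^3/8 - 165*g^2 + 250*sqrt(2)*g^2 - 100*g + 825*sqrt(2)*g/2 + 250*sqrt(2)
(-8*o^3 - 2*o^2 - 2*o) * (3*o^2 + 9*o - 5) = -24*o^5 - 78*o^4 + 16*o^3 - 8*o^2 + 10*o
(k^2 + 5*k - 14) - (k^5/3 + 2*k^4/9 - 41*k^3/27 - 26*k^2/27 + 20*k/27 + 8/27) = -k^5/3 - 2*k^4/9 + 41*k^3/27 + 53*k^2/27 + 115*k/27 - 386/27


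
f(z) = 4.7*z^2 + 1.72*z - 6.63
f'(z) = 9.4*z + 1.72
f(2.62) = 30.14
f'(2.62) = 26.35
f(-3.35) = 40.35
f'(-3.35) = -29.77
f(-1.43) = 0.52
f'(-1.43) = -11.72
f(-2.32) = 14.68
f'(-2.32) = -20.09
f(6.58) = 208.18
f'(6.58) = 63.57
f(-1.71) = 4.17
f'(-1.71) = -14.35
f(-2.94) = 28.94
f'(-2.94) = -25.92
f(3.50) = 56.96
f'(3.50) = 34.62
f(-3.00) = 30.51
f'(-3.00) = -26.48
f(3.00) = 40.83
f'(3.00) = 29.92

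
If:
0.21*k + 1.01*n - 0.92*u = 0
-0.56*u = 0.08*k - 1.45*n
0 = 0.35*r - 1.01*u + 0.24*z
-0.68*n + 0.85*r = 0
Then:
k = 0.549483488619468*z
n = 0.136727281395162*z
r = 0.109381825116129*z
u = 0.275528355238263*z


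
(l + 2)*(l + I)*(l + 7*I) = l^3 + 2*l^2 + 8*I*l^2 - 7*l + 16*I*l - 14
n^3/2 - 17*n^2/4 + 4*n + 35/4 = (n/2 + 1/2)*(n - 7)*(n - 5/2)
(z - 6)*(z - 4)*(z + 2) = z^3 - 8*z^2 + 4*z + 48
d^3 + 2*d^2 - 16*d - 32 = (d - 4)*(d + 2)*(d + 4)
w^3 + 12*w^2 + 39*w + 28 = (w + 1)*(w + 4)*(w + 7)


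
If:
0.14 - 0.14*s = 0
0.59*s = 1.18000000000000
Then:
No Solution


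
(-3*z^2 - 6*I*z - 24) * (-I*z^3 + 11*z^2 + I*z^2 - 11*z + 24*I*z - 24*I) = 3*I*z^5 - 39*z^4 - 3*I*z^4 + 39*z^3 - 114*I*z^3 - 120*z^2 + 114*I*z^2 + 120*z - 576*I*z + 576*I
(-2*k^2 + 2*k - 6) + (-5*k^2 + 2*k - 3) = -7*k^2 + 4*k - 9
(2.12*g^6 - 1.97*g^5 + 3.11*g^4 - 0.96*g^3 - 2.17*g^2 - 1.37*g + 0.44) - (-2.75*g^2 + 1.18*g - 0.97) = 2.12*g^6 - 1.97*g^5 + 3.11*g^4 - 0.96*g^3 + 0.58*g^2 - 2.55*g + 1.41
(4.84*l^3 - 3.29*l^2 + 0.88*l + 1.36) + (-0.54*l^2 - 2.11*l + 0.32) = 4.84*l^3 - 3.83*l^2 - 1.23*l + 1.68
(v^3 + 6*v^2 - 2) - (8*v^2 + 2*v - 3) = v^3 - 2*v^2 - 2*v + 1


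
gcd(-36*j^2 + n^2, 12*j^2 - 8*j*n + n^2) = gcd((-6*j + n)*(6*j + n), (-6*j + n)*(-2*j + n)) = 6*j - n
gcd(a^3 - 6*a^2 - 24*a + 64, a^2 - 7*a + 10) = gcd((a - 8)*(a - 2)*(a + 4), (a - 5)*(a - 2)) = a - 2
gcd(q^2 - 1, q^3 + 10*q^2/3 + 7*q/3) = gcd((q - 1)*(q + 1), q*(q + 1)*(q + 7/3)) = q + 1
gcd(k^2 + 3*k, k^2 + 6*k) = k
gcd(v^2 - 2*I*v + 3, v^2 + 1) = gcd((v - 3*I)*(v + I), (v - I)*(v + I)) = v + I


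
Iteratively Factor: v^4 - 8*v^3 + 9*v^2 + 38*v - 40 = (v + 2)*(v^3 - 10*v^2 + 29*v - 20) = (v - 5)*(v + 2)*(v^2 - 5*v + 4) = (v - 5)*(v - 1)*(v + 2)*(v - 4)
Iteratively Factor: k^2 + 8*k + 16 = (k + 4)*(k + 4)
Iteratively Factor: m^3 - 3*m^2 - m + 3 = (m - 3)*(m^2 - 1) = (m - 3)*(m + 1)*(m - 1)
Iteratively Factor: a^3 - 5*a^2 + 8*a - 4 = (a - 1)*(a^2 - 4*a + 4) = (a - 2)*(a - 1)*(a - 2)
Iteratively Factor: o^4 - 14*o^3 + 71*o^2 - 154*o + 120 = (o - 4)*(o^3 - 10*o^2 + 31*o - 30) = (o - 5)*(o - 4)*(o^2 - 5*o + 6) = (o - 5)*(o - 4)*(o - 3)*(o - 2)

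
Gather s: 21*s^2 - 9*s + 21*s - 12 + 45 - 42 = 21*s^2 + 12*s - 9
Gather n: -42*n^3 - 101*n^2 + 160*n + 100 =-42*n^3 - 101*n^2 + 160*n + 100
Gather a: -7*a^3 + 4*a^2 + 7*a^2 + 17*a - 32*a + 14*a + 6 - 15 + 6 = -7*a^3 + 11*a^2 - a - 3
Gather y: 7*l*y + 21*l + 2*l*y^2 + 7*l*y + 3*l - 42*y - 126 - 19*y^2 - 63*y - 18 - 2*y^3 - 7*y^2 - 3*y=24*l - 2*y^3 + y^2*(2*l - 26) + y*(14*l - 108) - 144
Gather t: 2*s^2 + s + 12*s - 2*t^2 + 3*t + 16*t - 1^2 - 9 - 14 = 2*s^2 + 13*s - 2*t^2 + 19*t - 24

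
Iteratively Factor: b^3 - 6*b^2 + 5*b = (b - 5)*(b^2 - b) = b*(b - 5)*(b - 1)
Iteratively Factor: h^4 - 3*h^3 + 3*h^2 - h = (h - 1)*(h^3 - 2*h^2 + h) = h*(h - 1)*(h^2 - 2*h + 1) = h*(h - 1)^2*(h - 1)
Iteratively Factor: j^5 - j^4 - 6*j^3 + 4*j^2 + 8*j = (j + 1)*(j^4 - 2*j^3 - 4*j^2 + 8*j) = (j - 2)*(j + 1)*(j^3 - 4*j) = j*(j - 2)*(j + 1)*(j^2 - 4) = j*(j - 2)*(j + 1)*(j + 2)*(j - 2)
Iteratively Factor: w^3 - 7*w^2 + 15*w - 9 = (w - 3)*(w^2 - 4*w + 3) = (w - 3)^2*(w - 1)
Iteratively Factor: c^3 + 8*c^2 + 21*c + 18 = (c + 2)*(c^2 + 6*c + 9) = (c + 2)*(c + 3)*(c + 3)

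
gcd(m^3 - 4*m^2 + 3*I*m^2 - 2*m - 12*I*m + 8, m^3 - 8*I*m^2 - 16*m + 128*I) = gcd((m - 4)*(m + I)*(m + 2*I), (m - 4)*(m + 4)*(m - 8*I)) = m - 4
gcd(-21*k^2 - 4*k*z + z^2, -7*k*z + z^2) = -7*k + z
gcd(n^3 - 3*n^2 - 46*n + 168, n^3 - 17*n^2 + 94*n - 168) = n^2 - 10*n + 24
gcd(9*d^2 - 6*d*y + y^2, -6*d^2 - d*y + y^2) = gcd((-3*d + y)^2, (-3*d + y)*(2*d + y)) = -3*d + y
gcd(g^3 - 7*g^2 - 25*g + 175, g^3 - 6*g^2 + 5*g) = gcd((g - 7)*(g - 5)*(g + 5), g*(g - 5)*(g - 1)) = g - 5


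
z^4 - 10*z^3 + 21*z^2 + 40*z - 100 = (z - 5)^2*(z - 2)*(z + 2)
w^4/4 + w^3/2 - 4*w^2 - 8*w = w*(w/4 + 1)*(w - 4)*(w + 2)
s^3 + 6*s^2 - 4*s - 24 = (s - 2)*(s + 2)*(s + 6)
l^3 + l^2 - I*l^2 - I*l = l*(l + 1)*(l - I)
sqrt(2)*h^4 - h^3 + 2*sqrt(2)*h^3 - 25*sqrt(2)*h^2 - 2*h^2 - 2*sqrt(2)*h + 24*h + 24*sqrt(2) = (h - 4)*(h + 6)*(h - sqrt(2))*(sqrt(2)*h + 1)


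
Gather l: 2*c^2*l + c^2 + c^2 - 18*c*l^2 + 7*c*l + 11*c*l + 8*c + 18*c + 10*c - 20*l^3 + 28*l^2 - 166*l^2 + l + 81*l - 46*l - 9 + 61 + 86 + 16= 2*c^2 + 36*c - 20*l^3 + l^2*(-18*c - 138) + l*(2*c^2 + 18*c + 36) + 154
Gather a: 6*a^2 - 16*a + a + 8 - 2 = 6*a^2 - 15*a + 6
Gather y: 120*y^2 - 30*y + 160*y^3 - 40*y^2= 160*y^3 + 80*y^2 - 30*y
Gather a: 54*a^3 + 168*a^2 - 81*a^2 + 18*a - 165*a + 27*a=54*a^3 + 87*a^2 - 120*a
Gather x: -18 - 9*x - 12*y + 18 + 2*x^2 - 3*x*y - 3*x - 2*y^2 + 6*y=2*x^2 + x*(-3*y - 12) - 2*y^2 - 6*y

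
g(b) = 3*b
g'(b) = 3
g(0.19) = 0.57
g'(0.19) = 3.00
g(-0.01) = -0.03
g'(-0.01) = 3.00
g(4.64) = 13.92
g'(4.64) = 3.00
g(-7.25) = -21.75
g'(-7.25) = 3.00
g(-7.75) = -23.25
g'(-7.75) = 3.00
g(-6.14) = -18.42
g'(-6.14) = 3.00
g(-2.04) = -6.12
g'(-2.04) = 3.00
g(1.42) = 4.26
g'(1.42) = 3.00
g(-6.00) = -18.00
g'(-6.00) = 3.00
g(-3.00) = -9.00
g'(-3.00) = 3.00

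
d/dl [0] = 0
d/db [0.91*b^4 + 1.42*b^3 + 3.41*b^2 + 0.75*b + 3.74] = 3.64*b^3 + 4.26*b^2 + 6.82*b + 0.75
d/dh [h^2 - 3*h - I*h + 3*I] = 2*h - 3 - I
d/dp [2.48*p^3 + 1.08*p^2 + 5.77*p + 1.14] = 7.44*p^2 + 2.16*p + 5.77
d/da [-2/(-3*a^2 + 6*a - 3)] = 4*(1 - a)/(3*(a^2 - 2*a + 1)^2)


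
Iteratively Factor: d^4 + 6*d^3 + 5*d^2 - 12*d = (d)*(d^3 + 6*d^2 + 5*d - 12) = d*(d + 4)*(d^2 + 2*d - 3) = d*(d - 1)*(d + 4)*(d + 3)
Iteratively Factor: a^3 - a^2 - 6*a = (a + 2)*(a^2 - 3*a) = a*(a + 2)*(a - 3)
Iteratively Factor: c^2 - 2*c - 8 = (c + 2)*(c - 4)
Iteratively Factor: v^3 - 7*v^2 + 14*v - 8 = (v - 4)*(v^2 - 3*v + 2) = (v - 4)*(v - 1)*(v - 2)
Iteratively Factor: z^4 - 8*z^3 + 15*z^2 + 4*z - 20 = (z - 2)*(z^3 - 6*z^2 + 3*z + 10) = (z - 5)*(z - 2)*(z^2 - z - 2) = (z - 5)*(z - 2)^2*(z + 1)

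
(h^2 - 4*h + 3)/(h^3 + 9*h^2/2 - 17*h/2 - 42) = 2*(h - 1)/(2*h^2 + 15*h + 28)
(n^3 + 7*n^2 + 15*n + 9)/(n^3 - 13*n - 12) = (n + 3)/(n - 4)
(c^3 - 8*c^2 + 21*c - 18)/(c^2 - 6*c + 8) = (c^2 - 6*c + 9)/(c - 4)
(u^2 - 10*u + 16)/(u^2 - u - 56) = (u - 2)/(u + 7)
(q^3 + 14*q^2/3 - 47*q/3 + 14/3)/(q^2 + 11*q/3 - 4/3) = (q^2 + 5*q - 14)/(q + 4)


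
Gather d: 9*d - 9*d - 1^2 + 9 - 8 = 0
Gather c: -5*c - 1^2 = -5*c - 1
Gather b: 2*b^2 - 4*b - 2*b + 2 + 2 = 2*b^2 - 6*b + 4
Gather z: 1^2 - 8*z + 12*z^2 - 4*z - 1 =12*z^2 - 12*z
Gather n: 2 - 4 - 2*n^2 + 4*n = -2*n^2 + 4*n - 2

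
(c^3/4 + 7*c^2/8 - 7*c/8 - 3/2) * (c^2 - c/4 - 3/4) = c^5/4 + 13*c^4/16 - 41*c^3/32 - 31*c^2/16 + 33*c/32 + 9/8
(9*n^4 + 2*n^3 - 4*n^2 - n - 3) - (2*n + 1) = 9*n^4 + 2*n^3 - 4*n^2 - 3*n - 4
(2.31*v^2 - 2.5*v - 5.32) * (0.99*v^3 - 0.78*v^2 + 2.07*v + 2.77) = 2.2869*v^5 - 4.2768*v^4 + 1.4649*v^3 + 5.3733*v^2 - 17.9374*v - 14.7364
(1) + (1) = 2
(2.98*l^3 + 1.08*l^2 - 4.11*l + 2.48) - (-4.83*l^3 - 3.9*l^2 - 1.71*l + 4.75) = 7.81*l^3 + 4.98*l^2 - 2.4*l - 2.27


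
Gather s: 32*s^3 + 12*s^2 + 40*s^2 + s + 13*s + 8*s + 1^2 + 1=32*s^3 + 52*s^2 + 22*s + 2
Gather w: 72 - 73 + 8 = 7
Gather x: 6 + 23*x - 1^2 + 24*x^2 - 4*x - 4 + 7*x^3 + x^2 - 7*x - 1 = 7*x^3 + 25*x^2 + 12*x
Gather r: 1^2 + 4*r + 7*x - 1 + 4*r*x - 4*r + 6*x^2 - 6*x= 4*r*x + 6*x^2 + x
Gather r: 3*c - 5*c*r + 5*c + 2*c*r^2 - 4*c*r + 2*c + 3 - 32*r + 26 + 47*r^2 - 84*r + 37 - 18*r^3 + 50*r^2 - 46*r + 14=10*c - 18*r^3 + r^2*(2*c + 97) + r*(-9*c - 162) + 80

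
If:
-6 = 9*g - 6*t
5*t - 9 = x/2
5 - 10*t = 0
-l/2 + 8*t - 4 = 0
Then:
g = -1/3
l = 0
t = 1/2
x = -13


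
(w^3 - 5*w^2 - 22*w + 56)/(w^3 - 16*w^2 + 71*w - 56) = (w^2 + 2*w - 8)/(w^2 - 9*w + 8)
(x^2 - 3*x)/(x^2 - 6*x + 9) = x/(x - 3)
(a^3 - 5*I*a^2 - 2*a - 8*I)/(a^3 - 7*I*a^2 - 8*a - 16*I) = (a - 2*I)/(a - 4*I)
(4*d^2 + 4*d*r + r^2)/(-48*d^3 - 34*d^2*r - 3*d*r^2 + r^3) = (2*d + r)/(-24*d^2 - 5*d*r + r^2)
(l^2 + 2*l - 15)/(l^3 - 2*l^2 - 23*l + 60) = 1/(l - 4)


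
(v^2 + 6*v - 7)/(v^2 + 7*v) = (v - 1)/v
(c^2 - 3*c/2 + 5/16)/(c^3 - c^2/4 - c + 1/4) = (c - 5/4)/(c^2 - 1)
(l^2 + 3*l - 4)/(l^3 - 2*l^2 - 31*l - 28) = (l - 1)/(l^2 - 6*l - 7)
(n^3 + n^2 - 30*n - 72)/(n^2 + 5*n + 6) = (n^2 - 2*n - 24)/(n + 2)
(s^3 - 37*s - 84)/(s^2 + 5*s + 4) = (s^2 - 4*s - 21)/(s + 1)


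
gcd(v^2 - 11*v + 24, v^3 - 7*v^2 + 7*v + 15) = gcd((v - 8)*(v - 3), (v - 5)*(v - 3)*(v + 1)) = v - 3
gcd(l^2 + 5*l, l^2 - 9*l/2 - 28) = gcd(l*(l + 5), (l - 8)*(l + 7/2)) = 1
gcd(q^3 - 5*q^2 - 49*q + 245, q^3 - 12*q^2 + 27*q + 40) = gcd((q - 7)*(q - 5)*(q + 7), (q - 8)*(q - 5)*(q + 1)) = q - 5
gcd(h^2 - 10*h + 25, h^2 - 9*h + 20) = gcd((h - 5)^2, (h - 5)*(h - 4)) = h - 5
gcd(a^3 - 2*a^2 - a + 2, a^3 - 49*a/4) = 1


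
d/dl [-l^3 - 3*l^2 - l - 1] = -3*l^2 - 6*l - 1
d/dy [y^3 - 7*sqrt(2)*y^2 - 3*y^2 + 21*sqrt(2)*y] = 3*y^2 - 14*sqrt(2)*y - 6*y + 21*sqrt(2)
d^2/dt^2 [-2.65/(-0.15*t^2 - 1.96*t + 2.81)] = (-0.11925*t^2 - 1.5582*t + 2.65*(0.3*t + 1.96)*(0.6*t + 3.92) + 2.23395)/(0.15*t^2 + 1.96*t - 2.81)^3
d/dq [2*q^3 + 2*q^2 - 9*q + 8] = 6*q^2 + 4*q - 9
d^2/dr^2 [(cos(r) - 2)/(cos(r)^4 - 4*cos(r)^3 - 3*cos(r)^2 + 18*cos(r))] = (34*(1 - cos(r)^2)^2/cos(r)^3 - 32*sin(r)^6/cos(r)^3 - 9*cos(r)^4 - 10*cos(r)^3 - 17*cos(r)^2 - 24*tan(r)^2 + 6 + 128/cos(r) - 146/cos(r)^3)/((cos(r) - 3)^4*(cos(r) + 2)^3)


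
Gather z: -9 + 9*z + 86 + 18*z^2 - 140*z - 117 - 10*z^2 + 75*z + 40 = 8*z^2 - 56*z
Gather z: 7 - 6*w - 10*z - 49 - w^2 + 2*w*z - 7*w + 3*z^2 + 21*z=-w^2 - 13*w + 3*z^2 + z*(2*w + 11) - 42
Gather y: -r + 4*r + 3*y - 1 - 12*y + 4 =3*r - 9*y + 3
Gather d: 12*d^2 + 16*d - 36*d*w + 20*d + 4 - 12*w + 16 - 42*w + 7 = 12*d^2 + d*(36 - 36*w) - 54*w + 27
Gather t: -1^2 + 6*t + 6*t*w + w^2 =t*(6*w + 6) + w^2 - 1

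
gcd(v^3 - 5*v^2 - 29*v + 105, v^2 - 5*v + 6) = v - 3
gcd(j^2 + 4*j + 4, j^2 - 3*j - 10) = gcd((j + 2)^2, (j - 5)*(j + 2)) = j + 2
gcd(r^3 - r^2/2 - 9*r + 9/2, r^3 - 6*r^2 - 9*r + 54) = r^2 - 9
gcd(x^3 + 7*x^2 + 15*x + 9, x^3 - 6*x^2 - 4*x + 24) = 1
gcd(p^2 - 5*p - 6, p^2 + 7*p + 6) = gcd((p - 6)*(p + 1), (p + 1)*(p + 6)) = p + 1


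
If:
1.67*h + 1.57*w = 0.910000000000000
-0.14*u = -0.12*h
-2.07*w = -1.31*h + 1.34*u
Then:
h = 0.51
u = 0.44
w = 0.04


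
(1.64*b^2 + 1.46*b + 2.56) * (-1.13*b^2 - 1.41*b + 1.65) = -1.8532*b^4 - 3.9622*b^3 - 2.2454*b^2 - 1.2006*b + 4.224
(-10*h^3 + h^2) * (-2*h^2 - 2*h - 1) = 20*h^5 + 18*h^4 + 8*h^3 - h^2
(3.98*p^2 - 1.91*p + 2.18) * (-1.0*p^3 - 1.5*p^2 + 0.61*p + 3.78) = -3.98*p^5 - 4.06*p^4 + 3.1128*p^3 + 10.6093*p^2 - 5.89*p + 8.2404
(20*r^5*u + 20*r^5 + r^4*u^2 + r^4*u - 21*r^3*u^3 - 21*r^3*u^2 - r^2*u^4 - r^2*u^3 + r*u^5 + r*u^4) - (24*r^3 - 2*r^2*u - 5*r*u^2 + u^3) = 20*r^5*u + 20*r^5 + r^4*u^2 + r^4*u - 21*r^3*u^3 - 21*r^3*u^2 - 24*r^3 - r^2*u^4 - r^2*u^3 + 2*r^2*u + r*u^5 + r*u^4 + 5*r*u^2 - u^3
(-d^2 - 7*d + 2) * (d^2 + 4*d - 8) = -d^4 - 11*d^3 - 18*d^2 + 64*d - 16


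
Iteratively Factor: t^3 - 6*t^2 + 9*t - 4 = (t - 1)*(t^2 - 5*t + 4) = (t - 1)^2*(t - 4)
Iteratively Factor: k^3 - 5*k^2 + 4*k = (k - 4)*(k^2 - k) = (k - 4)*(k - 1)*(k)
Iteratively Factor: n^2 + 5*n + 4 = (n + 4)*(n + 1)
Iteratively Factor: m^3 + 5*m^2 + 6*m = (m + 3)*(m^2 + 2*m) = m*(m + 3)*(m + 2)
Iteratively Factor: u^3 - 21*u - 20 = (u + 1)*(u^2 - u - 20) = (u - 5)*(u + 1)*(u + 4)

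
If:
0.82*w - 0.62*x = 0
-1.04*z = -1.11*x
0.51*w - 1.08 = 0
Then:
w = 2.12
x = 2.80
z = 2.99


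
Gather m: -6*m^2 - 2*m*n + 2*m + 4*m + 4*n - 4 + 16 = -6*m^2 + m*(6 - 2*n) + 4*n + 12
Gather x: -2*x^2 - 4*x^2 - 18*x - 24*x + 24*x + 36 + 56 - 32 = -6*x^2 - 18*x + 60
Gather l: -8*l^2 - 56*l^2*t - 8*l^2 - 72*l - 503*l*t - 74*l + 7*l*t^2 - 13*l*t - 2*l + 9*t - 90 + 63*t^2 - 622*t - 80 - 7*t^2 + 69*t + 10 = l^2*(-56*t - 16) + l*(7*t^2 - 516*t - 148) + 56*t^2 - 544*t - 160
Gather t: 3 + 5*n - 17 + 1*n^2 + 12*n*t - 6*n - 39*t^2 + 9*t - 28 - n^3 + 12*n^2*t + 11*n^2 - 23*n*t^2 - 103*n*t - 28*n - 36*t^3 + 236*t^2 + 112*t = -n^3 + 12*n^2 - 29*n - 36*t^3 + t^2*(197 - 23*n) + t*(12*n^2 - 91*n + 121) - 42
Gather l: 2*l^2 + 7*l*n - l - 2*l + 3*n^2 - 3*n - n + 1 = 2*l^2 + l*(7*n - 3) + 3*n^2 - 4*n + 1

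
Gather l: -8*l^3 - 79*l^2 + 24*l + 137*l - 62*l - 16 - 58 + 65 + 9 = -8*l^3 - 79*l^2 + 99*l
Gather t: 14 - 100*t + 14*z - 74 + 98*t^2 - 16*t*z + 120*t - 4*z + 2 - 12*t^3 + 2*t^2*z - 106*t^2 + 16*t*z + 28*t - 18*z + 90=-12*t^3 + t^2*(2*z - 8) + 48*t - 8*z + 32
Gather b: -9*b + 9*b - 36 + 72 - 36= 0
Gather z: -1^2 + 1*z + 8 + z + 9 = 2*z + 16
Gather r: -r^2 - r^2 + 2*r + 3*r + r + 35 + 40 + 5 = -2*r^2 + 6*r + 80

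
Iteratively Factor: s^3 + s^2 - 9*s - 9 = (s + 1)*(s^2 - 9) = (s + 1)*(s + 3)*(s - 3)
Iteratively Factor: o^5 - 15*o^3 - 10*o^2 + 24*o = (o - 4)*(o^4 + 4*o^3 + o^2 - 6*o) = o*(o - 4)*(o^3 + 4*o^2 + o - 6) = o*(o - 4)*(o - 1)*(o^2 + 5*o + 6) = o*(o - 4)*(o - 1)*(o + 3)*(o + 2)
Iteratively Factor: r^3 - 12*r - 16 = (r - 4)*(r^2 + 4*r + 4) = (r - 4)*(r + 2)*(r + 2)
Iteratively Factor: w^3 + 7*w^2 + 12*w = (w + 3)*(w^2 + 4*w) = (w + 3)*(w + 4)*(w)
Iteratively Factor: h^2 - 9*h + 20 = (h - 5)*(h - 4)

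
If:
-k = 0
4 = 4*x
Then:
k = 0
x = 1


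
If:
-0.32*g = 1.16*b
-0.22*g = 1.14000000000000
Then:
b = 1.43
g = -5.18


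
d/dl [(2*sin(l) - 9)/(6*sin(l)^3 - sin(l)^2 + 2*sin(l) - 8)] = 2*(-12*sin(l)^3 + 82*sin(l)^2 - 9*sin(l) + 1)*cos(l)/(6*sin(l)^3 - sin(l)^2 + 2*sin(l) - 8)^2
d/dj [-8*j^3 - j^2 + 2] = 2*j*(-12*j - 1)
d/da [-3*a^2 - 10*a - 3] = -6*a - 10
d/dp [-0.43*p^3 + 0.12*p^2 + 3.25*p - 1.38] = -1.29*p^2 + 0.24*p + 3.25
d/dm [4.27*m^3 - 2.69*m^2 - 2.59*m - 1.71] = 12.81*m^2 - 5.38*m - 2.59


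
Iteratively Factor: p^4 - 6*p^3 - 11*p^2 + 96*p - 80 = (p - 1)*(p^3 - 5*p^2 - 16*p + 80) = (p - 4)*(p - 1)*(p^2 - p - 20) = (p - 4)*(p - 1)*(p + 4)*(p - 5)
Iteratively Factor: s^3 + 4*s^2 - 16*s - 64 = (s + 4)*(s^2 - 16) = (s + 4)^2*(s - 4)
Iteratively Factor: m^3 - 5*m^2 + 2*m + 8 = (m - 2)*(m^2 - 3*m - 4) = (m - 2)*(m + 1)*(m - 4)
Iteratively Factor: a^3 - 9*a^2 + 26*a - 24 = (a - 4)*(a^2 - 5*a + 6) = (a - 4)*(a - 3)*(a - 2)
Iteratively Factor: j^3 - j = (j - 1)*(j^2 + j) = (j - 1)*(j + 1)*(j)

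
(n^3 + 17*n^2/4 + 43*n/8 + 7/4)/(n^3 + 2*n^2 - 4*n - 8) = (8*n^2 + 18*n + 7)/(8*(n^2 - 4))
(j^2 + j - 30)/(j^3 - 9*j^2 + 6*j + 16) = (j^2 + j - 30)/(j^3 - 9*j^2 + 6*j + 16)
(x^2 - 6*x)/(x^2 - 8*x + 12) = x/(x - 2)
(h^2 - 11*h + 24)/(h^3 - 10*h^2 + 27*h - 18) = (h - 8)/(h^2 - 7*h + 6)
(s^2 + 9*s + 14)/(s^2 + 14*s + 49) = (s + 2)/(s + 7)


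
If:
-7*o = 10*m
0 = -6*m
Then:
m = 0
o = 0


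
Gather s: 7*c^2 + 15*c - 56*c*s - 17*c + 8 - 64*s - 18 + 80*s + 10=7*c^2 - 2*c + s*(16 - 56*c)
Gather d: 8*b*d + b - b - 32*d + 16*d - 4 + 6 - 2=d*(8*b - 16)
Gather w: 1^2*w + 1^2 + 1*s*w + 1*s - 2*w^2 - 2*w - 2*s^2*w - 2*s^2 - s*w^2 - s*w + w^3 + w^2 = -2*s^2 + s + w^3 + w^2*(-s - 1) + w*(-2*s^2 - 1) + 1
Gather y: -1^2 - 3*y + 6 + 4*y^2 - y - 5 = 4*y^2 - 4*y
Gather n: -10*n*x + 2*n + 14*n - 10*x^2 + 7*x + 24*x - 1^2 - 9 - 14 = n*(16 - 10*x) - 10*x^2 + 31*x - 24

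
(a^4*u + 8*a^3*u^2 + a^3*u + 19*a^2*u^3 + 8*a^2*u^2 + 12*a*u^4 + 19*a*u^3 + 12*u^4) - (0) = a^4*u + 8*a^3*u^2 + a^3*u + 19*a^2*u^3 + 8*a^2*u^2 + 12*a*u^4 + 19*a*u^3 + 12*u^4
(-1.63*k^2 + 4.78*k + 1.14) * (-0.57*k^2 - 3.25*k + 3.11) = 0.9291*k^4 + 2.5729*k^3 - 21.2541*k^2 + 11.1608*k + 3.5454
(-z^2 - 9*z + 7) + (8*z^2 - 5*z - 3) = 7*z^2 - 14*z + 4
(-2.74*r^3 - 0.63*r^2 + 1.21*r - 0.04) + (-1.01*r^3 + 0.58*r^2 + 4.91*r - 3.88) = -3.75*r^3 - 0.05*r^2 + 6.12*r - 3.92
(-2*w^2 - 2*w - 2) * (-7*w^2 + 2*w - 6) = 14*w^4 + 10*w^3 + 22*w^2 + 8*w + 12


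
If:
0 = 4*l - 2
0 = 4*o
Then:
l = 1/2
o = 0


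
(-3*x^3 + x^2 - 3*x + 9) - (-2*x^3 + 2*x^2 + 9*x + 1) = -x^3 - x^2 - 12*x + 8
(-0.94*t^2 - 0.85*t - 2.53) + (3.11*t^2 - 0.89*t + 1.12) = 2.17*t^2 - 1.74*t - 1.41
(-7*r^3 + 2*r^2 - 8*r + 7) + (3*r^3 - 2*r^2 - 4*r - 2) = -4*r^3 - 12*r + 5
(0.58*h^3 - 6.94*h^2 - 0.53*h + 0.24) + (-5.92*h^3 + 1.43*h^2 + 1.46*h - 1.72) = -5.34*h^3 - 5.51*h^2 + 0.93*h - 1.48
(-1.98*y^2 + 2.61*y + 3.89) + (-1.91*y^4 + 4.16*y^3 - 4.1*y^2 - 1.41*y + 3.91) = -1.91*y^4 + 4.16*y^3 - 6.08*y^2 + 1.2*y + 7.8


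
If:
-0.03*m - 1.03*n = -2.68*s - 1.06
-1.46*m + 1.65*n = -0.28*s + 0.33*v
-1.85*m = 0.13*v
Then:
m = -0.0702702702702703*v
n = 0.12950848266745*v + 0.0630095108695652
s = 0.0489871750146886*v - 0.371306046195652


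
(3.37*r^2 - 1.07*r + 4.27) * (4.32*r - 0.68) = 14.5584*r^3 - 6.914*r^2 + 19.174*r - 2.9036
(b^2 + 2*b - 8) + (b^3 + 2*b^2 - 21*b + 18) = b^3 + 3*b^2 - 19*b + 10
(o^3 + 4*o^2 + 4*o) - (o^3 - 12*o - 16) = 4*o^2 + 16*o + 16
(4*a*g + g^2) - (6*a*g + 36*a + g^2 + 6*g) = -2*a*g - 36*a - 6*g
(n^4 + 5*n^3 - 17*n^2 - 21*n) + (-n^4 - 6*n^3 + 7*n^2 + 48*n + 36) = -n^3 - 10*n^2 + 27*n + 36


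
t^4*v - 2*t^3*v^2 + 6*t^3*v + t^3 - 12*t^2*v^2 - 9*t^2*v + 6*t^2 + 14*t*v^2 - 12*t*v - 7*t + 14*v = (t - 1)*(t + 7)*(t - 2*v)*(t*v + 1)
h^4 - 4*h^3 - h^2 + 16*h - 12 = (h - 3)*(h - 2)*(h - 1)*(h + 2)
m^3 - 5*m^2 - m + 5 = (m - 5)*(m - 1)*(m + 1)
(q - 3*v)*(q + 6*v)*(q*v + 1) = q^3*v + 3*q^2*v^2 + q^2 - 18*q*v^3 + 3*q*v - 18*v^2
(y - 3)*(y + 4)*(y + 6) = y^3 + 7*y^2 - 6*y - 72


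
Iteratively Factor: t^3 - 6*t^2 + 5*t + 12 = (t - 4)*(t^2 - 2*t - 3) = (t - 4)*(t + 1)*(t - 3)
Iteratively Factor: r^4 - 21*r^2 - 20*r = (r)*(r^3 - 21*r - 20) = r*(r + 4)*(r^2 - 4*r - 5) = r*(r + 1)*(r + 4)*(r - 5)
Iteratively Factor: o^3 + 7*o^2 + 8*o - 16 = (o - 1)*(o^2 + 8*o + 16) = (o - 1)*(o + 4)*(o + 4)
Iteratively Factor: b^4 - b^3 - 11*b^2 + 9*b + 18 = (b - 2)*(b^3 + b^2 - 9*b - 9) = (b - 2)*(b + 1)*(b^2 - 9) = (b - 2)*(b + 1)*(b + 3)*(b - 3)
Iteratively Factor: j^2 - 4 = (j - 2)*(j + 2)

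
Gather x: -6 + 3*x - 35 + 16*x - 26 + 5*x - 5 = 24*x - 72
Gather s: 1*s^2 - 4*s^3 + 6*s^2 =-4*s^3 + 7*s^2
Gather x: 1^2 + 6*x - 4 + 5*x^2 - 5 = 5*x^2 + 6*x - 8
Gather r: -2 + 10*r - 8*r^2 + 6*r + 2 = -8*r^2 + 16*r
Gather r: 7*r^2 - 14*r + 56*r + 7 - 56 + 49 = 7*r^2 + 42*r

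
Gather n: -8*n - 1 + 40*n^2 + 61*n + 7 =40*n^2 + 53*n + 6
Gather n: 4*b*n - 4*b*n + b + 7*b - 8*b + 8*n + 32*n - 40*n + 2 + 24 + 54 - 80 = 0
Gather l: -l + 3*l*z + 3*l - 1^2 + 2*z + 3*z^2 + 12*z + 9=l*(3*z + 2) + 3*z^2 + 14*z + 8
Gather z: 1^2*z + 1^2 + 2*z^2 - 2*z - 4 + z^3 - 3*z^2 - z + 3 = z^3 - z^2 - 2*z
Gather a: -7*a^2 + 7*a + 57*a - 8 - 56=-7*a^2 + 64*a - 64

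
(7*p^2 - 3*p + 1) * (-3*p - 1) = -21*p^3 + 2*p^2 - 1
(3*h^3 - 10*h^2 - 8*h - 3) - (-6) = 3*h^3 - 10*h^2 - 8*h + 3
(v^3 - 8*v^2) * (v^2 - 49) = v^5 - 8*v^4 - 49*v^3 + 392*v^2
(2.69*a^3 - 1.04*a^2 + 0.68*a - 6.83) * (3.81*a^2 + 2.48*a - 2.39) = 10.2489*a^5 + 2.7088*a^4 - 6.4175*a^3 - 21.8503*a^2 - 18.5636*a + 16.3237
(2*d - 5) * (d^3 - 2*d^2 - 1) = 2*d^4 - 9*d^3 + 10*d^2 - 2*d + 5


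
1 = 1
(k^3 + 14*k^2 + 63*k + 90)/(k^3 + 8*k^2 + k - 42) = (k^2 + 11*k + 30)/(k^2 + 5*k - 14)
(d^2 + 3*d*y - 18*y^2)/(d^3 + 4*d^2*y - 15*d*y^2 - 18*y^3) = 1/(d + y)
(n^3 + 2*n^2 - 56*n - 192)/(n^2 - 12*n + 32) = (n^2 + 10*n + 24)/(n - 4)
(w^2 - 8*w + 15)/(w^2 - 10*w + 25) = (w - 3)/(w - 5)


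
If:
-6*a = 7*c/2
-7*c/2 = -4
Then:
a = -2/3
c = 8/7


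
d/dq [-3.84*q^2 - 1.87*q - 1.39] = -7.68*q - 1.87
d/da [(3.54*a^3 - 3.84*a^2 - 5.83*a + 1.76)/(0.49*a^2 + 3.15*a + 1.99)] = (1.7346*a^4 + 22.302*a^3 + 11.8945*a^2 - 17.008*a - 17.1457)/(0.2401*a^4 + 3.087*a^3 + 11.8727*a^2 + 12.537*a + 3.9601)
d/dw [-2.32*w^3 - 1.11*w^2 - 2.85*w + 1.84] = -6.96*w^2 - 2.22*w - 2.85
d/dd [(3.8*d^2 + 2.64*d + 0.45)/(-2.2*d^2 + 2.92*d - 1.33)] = (16.904*d^2 - 8.128*d - 4.8252)/(4.84*d^4 - 12.848*d^3 + 14.3784*d^2 - 7.7672*d + 1.7689)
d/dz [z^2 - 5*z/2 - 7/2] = 2*z - 5/2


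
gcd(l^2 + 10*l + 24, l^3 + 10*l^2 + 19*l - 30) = l + 6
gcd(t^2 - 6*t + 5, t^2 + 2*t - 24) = 1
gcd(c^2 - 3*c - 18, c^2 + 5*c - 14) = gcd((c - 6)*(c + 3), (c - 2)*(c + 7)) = 1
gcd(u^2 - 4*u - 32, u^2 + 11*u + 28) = u + 4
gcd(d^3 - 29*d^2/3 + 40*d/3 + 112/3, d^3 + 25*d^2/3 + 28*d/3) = d + 4/3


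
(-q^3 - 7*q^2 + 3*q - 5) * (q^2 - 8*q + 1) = -q^5 + q^4 + 58*q^3 - 36*q^2 + 43*q - 5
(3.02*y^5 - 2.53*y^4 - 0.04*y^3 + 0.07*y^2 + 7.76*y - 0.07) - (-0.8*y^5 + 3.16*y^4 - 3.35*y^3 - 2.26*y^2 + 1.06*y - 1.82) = 3.82*y^5 - 5.69*y^4 + 3.31*y^3 + 2.33*y^2 + 6.7*y + 1.75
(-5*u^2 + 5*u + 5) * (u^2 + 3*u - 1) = -5*u^4 - 10*u^3 + 25*u^2 + 10*u - 5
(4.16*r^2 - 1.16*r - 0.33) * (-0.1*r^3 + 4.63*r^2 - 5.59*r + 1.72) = -0.416*r^5 + 19.3768*r^4 - 28.5922*r^3 + 12.1117*r^2 - 0.1505*r - 0.5676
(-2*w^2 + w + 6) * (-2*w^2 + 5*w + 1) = 4*w^4 - 12*w^3 - 9*w^2 + 31*w + 6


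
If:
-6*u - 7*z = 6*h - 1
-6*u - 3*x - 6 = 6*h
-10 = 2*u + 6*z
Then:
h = 11*z/6 + 31/6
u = -3*z - 5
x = 7*z/3 - 7/3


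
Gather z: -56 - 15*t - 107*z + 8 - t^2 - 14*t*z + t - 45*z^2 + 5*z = -t^2 - 14*t - 45*z^2 + z*(-14*t - 102) - 48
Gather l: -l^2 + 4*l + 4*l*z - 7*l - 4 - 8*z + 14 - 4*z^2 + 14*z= -l^2 + l*(4*z - 3) - 4*z^2 + 6*z + 10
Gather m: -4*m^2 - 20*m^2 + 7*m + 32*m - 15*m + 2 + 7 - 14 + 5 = -24*m^2 + 24*m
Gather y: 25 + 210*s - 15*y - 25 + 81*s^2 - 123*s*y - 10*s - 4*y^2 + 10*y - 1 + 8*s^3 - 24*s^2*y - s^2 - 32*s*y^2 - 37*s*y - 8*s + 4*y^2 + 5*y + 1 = 8*s^3 + 80*s^2 - 32*s*y^2 + 192*s + y*(-24*s^2 - 160*s)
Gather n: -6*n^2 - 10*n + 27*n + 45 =-6*n^2 + 17*n + 45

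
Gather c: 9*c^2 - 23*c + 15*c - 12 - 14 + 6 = 9*c^2 - 8*c - 20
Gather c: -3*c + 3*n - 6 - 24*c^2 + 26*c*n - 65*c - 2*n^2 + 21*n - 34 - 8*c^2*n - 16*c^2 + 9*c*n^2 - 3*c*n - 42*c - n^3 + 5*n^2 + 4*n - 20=c^2*(-8*n - 40) + c*(9*n^2 + 23*n - 110) - n^3 + 3*n^2 + 28*n - 60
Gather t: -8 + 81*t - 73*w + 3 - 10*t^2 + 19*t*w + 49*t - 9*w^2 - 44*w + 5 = -10*t^2 + t*(19*w + 130) - 9*w^2 - 117*w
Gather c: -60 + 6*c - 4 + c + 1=7*c - 63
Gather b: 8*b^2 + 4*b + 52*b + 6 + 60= 8*b^2 + 56*b + 66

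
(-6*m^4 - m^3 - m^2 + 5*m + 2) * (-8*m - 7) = 48*m^5 + 50*m^4 + 15*m^3 - 33*m^2 - 51*m - 14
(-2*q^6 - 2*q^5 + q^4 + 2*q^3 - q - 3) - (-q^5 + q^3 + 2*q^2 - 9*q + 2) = -2*q^6 - q^5 + q^4 + q^3 - 2*q^2 + 8*q - 5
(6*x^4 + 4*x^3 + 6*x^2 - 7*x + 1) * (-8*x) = -48*x^5 - 32*x^4 - 48*x^3 + 56*x^2 - 8*x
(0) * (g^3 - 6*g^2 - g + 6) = 0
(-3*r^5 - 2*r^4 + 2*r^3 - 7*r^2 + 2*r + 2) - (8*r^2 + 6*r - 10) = -3*r^5 - 2*r^4 + 2*r^3 - 15*r^2 - 4*r + 12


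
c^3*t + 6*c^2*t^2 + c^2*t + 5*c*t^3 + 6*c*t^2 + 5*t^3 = (c + t)*(c + 5*t)*(c*t + t)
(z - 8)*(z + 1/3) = z^2 - 23*z/3 - 8/3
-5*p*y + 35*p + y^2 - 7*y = (-5*p + y)*(y - 7)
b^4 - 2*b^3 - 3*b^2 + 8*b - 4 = (b - 2)*(b - 1)^2*(b + 2)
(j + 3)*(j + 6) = j^2 + 9*j + 18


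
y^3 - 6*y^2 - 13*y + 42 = (y - 7)*(y - 2)*(y + 3)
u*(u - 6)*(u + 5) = u^3 - u^2 - 30*u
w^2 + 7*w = w*(w + 7)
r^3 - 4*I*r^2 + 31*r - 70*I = (r - 7*I)*(r - 2*I)*(r + 5*I)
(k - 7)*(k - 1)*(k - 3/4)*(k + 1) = k^4 - 31*k^3/4 + 17*k^2/4 + 31*k/4 - 21/4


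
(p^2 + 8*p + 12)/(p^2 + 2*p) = (p + 6)/p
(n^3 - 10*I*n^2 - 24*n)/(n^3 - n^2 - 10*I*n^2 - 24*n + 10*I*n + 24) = n/(n - 1)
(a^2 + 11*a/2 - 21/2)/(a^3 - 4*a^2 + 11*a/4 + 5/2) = 2*(2*a^2 + 11*a - 21)/(4*a^3 - 16*a^2 + 11*a + 10)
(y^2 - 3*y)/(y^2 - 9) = y/(y + 3)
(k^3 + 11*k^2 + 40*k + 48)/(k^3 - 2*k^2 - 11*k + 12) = (k^2 + 8*k + 16)/(k^2 - 5*k + 4)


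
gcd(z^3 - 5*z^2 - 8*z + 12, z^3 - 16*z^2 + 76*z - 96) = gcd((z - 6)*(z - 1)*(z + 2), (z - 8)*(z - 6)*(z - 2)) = z - 6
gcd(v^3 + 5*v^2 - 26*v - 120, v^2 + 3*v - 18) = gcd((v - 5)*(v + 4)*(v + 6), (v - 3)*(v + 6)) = v + 6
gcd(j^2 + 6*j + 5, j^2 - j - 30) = j + 5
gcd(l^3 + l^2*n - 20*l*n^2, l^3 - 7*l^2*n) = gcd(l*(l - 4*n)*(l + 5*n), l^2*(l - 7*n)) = l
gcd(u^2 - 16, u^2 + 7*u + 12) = u + 4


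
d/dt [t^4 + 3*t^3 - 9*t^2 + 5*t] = 4*t^3 + 9*t^2 - 18*t + 5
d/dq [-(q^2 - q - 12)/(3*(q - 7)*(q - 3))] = (3*q^2 - 22*q + 47)/(q^4 - 20*q^3 + 142*q^2 - 420*q + 441)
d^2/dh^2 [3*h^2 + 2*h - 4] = 6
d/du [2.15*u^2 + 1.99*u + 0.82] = 4.3*u + 1.99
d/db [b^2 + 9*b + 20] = 2*b + 9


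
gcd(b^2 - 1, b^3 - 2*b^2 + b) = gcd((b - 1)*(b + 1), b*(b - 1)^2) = b - 1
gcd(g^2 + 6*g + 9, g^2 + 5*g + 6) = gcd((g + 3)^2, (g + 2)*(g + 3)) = g + 3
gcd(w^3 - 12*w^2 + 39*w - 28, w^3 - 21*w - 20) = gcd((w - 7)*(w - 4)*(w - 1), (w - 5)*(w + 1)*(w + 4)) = 1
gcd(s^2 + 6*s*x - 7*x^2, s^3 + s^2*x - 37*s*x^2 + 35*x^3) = -s^2 - 6*s*x + 7*x^2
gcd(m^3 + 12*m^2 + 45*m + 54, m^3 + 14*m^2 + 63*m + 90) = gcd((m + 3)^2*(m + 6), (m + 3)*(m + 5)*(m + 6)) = m^2 + 9*m + 18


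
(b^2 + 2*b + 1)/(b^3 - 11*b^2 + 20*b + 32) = (b + 1)/(b^2 - 12*b + 32)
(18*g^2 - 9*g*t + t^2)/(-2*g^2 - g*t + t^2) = (-18*g^2 + 9*g*t - t^2)/(2*g^2 + g*t - t^2)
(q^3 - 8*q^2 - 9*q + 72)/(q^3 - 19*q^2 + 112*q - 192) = (q + 3)/(q - 8)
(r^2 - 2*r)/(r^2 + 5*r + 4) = r*(r - 2)/(r^2 + 5*r + 4)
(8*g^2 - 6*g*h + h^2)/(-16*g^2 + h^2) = (-2*g + h)/(4*g + h)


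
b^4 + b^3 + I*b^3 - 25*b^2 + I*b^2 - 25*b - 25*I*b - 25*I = (b - 5)*(b + 1)*(b + 5)*(b + I)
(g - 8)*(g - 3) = g^2 - 11*g + 24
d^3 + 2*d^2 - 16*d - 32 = (d - 4)*(d + 2)*(d + 4)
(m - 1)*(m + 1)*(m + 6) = m^3 + 6*m^2 - m - 6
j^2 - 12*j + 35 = (j - 7)*(j - 5)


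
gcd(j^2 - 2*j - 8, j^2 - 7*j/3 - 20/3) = j - 4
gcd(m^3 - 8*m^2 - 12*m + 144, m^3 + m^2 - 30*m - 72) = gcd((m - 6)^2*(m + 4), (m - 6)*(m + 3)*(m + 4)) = m^2 - 2*m - 24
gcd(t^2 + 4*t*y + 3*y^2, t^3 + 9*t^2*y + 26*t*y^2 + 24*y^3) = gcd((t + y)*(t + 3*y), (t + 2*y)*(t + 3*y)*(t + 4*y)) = t + 3*y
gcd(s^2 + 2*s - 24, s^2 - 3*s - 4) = s - 4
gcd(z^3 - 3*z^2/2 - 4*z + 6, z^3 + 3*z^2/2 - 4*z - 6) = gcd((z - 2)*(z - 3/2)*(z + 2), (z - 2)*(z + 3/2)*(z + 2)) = z^2 - 4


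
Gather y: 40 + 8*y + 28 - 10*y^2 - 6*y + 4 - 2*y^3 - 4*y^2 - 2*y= -2*y^3 - 14*y^2 + 72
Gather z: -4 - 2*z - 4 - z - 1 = -3*z - 9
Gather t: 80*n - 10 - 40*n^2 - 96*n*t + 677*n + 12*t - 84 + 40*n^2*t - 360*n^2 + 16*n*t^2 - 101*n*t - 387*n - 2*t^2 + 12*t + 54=-400*n^2 + 370*n + t^2*(16*n - 2) + t*(40*n^2 - 197*n + 24) - 40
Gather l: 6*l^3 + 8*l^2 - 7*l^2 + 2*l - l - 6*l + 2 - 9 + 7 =6*l^3 + l^2 - 5*l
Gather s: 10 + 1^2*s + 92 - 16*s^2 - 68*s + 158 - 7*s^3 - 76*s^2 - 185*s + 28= -7*s^3 - 92*s^2 - 252*s + 288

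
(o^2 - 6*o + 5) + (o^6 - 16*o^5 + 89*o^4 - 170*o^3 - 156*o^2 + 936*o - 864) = o^6 - 16*o^5 + 89*o^4 - 170*o^3 - 155*o^2 + 930*o - 859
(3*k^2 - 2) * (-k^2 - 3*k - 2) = -3*k^4 - 9*k^3 - 4*k^2 + 6*k + 4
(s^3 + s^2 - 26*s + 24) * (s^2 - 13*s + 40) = s^5 - 12*s^4 + s^3 + 402*s^2 - 1352*s + 960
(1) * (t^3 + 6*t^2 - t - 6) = t^3 + 6*t^2 - t - 6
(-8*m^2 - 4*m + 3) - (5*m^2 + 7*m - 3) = -13*m^2 - 11*m + 6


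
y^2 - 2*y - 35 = (y - 7)*(y + 5)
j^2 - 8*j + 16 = (j - 4)^2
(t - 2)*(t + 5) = t^2 + 3*t - 10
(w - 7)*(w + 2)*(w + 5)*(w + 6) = w^4 + 6*w^3 - 39*w^2 - 304*w - 420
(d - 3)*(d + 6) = d^2 + 3*d - 18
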